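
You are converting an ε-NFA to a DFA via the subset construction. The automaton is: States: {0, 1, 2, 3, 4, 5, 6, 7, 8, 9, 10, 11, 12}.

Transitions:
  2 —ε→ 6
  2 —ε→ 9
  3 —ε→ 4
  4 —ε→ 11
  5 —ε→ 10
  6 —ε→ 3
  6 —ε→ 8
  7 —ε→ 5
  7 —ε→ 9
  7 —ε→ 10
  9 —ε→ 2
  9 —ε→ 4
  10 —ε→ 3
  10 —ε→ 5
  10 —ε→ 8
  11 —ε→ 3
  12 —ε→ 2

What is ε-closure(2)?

Start with {2}.
From 2 via ε: add 6, 9.
From 6 via ε: add 3, 8.
From 9 via ε: add 4.
From 4 via ε: add 11.
No new states can be added; the closed set is {2, 3, 4, 6, 8, 9, 11}.

{2, 3, 4, 6, 8, 9, 11}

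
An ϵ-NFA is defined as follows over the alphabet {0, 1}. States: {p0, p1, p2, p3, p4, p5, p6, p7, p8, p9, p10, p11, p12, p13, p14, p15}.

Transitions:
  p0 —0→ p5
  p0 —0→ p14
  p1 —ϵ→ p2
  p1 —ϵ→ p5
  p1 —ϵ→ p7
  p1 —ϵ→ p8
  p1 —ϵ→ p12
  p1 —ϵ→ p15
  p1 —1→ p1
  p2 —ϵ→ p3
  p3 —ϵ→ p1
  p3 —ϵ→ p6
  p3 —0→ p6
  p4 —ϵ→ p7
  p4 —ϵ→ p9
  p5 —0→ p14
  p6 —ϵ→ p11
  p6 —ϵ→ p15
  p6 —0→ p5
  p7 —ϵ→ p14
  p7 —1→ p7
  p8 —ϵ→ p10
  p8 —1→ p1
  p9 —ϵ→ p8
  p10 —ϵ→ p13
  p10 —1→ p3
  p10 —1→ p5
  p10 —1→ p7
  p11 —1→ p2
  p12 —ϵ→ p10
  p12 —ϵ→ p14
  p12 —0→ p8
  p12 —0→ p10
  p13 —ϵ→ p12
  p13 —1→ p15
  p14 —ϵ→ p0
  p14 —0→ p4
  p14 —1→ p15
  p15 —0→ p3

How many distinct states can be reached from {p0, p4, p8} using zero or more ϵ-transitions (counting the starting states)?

Start with {p0, p4, p8}.
From p4 via ϵ: add p7, p9.
From p8 via ϵ: add p10.
From p7 via ϵ: add p14.
From p10 via ϵ: add p13.
From p13 via ϵ: add p12.
ϵ-closure = {p0, p4, p7, p8, p9, p10, p12, p13, p14}, which has 9 states.

9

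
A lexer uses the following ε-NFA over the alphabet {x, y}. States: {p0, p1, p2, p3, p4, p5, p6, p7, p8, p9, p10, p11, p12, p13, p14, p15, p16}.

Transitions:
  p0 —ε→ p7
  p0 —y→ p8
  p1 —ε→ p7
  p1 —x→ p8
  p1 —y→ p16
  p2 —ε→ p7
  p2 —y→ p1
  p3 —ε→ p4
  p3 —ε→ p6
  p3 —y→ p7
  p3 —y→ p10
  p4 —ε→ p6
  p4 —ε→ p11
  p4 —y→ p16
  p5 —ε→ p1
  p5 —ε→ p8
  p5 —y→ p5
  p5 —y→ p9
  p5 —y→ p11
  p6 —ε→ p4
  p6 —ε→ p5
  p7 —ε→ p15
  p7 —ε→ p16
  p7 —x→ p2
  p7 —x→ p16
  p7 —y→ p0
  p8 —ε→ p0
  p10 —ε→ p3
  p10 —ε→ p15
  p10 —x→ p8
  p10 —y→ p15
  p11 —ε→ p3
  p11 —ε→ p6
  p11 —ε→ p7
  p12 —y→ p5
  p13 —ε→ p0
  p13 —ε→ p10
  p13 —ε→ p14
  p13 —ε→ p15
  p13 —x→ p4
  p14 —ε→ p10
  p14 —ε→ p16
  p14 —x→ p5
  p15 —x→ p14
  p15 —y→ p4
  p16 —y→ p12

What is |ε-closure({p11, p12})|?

Start with {p11, p12}.
From p11 via ε: add p3, p6, p7.
From p3 via ε: add p4.
From p6 via ε: add p5.
From p7 via ε: add p15, p16.
From p5 via ε: add p1, p8.
From p8 via ε: add p0.
ε-closure = {p0, p1, p3, p4, p5, p6, p7, p8, p11, p12, p15, p16}, which has 12 states.

12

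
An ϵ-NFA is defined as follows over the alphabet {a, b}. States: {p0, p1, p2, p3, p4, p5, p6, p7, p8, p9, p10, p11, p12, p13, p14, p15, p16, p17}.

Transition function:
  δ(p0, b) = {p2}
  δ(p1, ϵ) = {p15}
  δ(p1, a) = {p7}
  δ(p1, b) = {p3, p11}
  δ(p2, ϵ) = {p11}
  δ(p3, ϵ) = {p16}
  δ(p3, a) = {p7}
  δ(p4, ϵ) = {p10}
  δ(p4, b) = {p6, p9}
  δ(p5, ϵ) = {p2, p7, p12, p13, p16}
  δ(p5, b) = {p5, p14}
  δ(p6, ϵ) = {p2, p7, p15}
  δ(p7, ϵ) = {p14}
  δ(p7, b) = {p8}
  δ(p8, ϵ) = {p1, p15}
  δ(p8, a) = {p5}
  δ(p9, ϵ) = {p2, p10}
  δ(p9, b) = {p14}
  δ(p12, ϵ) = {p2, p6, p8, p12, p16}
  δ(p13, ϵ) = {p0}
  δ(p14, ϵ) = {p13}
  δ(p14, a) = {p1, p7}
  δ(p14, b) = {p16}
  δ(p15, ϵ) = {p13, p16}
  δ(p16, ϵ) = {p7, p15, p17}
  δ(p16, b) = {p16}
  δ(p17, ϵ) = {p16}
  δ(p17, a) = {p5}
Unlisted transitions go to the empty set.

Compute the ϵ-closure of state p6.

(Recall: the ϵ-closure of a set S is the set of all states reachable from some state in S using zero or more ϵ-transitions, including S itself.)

{p0, p2, p6, p7, p11, p13, p14, p15, p16, p17}

Start with {p6}.
From p6 via ϵ: add p2, p7, p15.
From p2 via ϵ: add p11.
From p7 via ϵ: add p14.
From p15 via ϵ: add p13, p16.
From p13 via ϵ: add p0.
From p16 via ϵ: add p17.
No new states can be added; the closed set is {p0, p2, p6, p7, p11, p13, p14, p15, p16, p17}.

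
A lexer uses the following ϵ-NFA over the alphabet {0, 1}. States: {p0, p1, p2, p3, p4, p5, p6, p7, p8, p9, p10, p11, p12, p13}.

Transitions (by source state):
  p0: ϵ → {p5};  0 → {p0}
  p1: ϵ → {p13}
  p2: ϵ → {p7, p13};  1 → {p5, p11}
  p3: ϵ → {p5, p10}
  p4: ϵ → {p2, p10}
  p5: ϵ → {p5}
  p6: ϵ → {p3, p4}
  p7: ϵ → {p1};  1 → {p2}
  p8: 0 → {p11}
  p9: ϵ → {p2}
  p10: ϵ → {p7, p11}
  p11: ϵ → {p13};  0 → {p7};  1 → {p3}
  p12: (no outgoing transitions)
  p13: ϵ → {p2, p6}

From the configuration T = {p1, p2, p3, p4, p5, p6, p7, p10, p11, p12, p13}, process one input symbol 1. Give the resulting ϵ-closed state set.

{p1, p2, p3, p4, p5, p6, p7, p10, p11, p13}

p2 on 1 → {p5, p11}.
p7 on 1 → {p2}.
p11 on 1 → {p3}.
No 1-transition from p1, p3, p4, p5, p6, p10, p12, p13.
Union after reading 1: {p2, p3, p5, p11}.
Now take the ϵ-closure:
From p2 via ϵ: add p7, p13.
From p3 via ϵ: add p10.
From p7 via ϵ: add p1.
From p13 via ϵ: add p6.
From p6 via ϵ: add p4.
No new states can be added; the closed set is {p1, p2, p3, p4, p5, p6, p7, p10, p11, p13}.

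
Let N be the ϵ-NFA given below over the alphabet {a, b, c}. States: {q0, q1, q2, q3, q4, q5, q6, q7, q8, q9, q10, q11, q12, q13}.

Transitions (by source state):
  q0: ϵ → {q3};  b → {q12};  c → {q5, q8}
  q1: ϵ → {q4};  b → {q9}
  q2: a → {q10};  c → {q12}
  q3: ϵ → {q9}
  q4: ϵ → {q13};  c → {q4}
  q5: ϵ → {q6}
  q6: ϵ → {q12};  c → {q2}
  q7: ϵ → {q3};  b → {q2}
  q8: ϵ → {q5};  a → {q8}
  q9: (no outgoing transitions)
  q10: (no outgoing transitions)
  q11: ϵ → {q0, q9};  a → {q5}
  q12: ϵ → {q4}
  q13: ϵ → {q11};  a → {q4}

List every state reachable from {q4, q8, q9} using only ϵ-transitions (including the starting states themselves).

Start with {q4, q8, q9}.
From q4 via ϵ: add q13.
From q8 via ϵ: add q5.
From q5 via ϵ: add q6.
From q13 via ϵ: add q11.
From q6 via ϵ: add q12.
From q11 via ϵ: add q0.
From q0 via ϵ: add q3.
No new states can be added; the closed set is {q0, q3, q4, q5, q6, q8, q9, q11, q12, q13}.

{q0, q3, q4, q5, q6, q8, q9, q11, q12, q13}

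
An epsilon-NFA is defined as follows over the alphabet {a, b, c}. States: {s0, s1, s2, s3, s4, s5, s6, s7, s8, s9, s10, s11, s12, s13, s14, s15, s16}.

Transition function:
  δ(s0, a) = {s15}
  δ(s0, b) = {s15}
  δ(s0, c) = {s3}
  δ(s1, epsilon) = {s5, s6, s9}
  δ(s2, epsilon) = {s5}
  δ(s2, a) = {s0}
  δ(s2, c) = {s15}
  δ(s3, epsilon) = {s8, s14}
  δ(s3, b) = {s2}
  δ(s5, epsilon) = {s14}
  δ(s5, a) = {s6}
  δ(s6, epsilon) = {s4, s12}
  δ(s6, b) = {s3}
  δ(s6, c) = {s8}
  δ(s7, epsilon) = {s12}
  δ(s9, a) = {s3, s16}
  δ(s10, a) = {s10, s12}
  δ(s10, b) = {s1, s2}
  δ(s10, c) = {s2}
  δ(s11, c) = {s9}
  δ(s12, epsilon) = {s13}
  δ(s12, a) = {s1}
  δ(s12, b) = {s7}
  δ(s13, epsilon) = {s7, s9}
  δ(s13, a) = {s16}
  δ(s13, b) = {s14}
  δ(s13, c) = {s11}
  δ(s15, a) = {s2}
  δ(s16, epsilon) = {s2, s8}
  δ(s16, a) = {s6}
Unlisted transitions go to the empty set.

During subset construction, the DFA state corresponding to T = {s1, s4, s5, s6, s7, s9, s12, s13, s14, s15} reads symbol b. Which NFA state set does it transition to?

s6 on b → {s3}.
s12 on b → {s7}.
s13 on b → {s14}.
No b-transition from s1, s4, s5, s7, s9, s14, s15.
Union after reading b: {s3, s7, s14}.
Now take the epsilon-closure:
From s3 via epsilon: add s8.
From s7 via epsilon: add s12.
From s12 via epsilon: add s13.
From s13 via epsilon: add s9.
No new states can be added; the closed set is {s3, s7, s8, s9, s12, s13, s14}.

{s3, s7, s8, s9, s12, s13, s14}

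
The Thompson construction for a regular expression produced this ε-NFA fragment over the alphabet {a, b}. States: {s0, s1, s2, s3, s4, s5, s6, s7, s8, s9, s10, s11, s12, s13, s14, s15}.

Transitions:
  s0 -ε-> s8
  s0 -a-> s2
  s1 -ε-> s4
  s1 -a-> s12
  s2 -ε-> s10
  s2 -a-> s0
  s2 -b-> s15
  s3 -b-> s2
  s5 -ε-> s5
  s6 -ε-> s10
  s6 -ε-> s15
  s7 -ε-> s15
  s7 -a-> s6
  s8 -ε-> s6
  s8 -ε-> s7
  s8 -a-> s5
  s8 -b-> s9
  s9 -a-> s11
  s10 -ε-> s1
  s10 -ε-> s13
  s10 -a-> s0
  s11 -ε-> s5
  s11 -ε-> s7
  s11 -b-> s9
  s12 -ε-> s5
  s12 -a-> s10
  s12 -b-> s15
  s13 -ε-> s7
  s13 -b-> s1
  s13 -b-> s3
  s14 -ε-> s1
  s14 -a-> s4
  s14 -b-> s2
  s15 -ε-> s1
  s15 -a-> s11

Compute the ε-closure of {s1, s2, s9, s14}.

Start with {s1, s2, s9, s14}.
From s1 via ε: add s4.
From s2 via ε: add s10.
From s10 via ε: add s13.
From s13 via ε: add s7.
From s7 via ε: add s15.
No new states can be added; the closed set is {s1, s2, s4, s7, s9, s10, s13, s14, s15}.

{s1, s2, s4, s7, s9, s10, s13, s14, s15}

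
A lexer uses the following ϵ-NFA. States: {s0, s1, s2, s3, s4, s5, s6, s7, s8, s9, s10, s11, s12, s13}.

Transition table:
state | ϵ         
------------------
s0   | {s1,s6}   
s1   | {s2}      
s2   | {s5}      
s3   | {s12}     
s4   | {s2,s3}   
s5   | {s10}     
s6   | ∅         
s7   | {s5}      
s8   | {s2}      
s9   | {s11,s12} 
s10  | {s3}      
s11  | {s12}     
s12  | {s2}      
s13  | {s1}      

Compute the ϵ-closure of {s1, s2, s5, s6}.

{s1, s2, s3, s5, s6, s10, s12}

Start with {s1, s2, s5, s6}.
From s5 via ϵ: add s10.
From s10 via ϵ: add s3.
From s3 via ϵ: add s12.
No new states can be added; the closed set is {s1, s2, s3, s5, s6, s10, s12}.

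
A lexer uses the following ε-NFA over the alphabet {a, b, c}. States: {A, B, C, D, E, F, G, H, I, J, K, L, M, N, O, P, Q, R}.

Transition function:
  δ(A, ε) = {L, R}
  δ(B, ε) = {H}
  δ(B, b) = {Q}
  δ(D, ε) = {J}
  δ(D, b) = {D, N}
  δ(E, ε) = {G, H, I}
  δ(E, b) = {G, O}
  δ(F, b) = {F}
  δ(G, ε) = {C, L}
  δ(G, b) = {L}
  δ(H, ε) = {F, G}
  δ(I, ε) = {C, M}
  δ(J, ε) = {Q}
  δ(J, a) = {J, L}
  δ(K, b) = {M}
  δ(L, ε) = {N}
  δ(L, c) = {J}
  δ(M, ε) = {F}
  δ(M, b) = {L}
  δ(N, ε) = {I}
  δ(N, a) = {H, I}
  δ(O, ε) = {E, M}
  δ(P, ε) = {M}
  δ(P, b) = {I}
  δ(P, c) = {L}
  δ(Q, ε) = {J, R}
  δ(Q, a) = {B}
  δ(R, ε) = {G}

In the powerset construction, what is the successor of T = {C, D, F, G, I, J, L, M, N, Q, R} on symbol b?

{C, D, F, G, I, J, L, M, N, Q, R}

D on b → {D, N}.
F on b → {F}.
G on b → {L}.
M on b → {L}.
No b-transition from C, I, J, L, N, Q, R.
Union after reading b: {D, F, L, N}.
Now take the ε-closure:
From D via ε: add J.
From N via ε: add I.
From I via ε: add C, M.
From J via ε: add Q.
From Q via ε: add R.
From R via ε: add G.
No new states can be added; the closed set is {C, D, F, G, I, J, L, M, N, Q, R}.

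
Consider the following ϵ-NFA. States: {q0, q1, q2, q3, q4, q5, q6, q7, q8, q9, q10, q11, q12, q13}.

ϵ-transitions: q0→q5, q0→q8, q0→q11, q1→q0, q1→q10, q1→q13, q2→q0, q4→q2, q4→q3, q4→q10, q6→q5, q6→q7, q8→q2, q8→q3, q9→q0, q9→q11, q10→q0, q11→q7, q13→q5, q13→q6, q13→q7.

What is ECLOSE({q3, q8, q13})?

Start with {q3, q8, q13}.
From q8 via ϵ: add q2.
From q13 via ϵ: add q5, q6, q7.
From q2 via ϵ: add q0.
From q0 via ϵ: add q11.
No new states can be added; the closed set is {q0, q2, q3, q5, q6, q7, q8, q11, q13}.

{q0, q2, q3, q5, q6, q7, q8, q11, q13}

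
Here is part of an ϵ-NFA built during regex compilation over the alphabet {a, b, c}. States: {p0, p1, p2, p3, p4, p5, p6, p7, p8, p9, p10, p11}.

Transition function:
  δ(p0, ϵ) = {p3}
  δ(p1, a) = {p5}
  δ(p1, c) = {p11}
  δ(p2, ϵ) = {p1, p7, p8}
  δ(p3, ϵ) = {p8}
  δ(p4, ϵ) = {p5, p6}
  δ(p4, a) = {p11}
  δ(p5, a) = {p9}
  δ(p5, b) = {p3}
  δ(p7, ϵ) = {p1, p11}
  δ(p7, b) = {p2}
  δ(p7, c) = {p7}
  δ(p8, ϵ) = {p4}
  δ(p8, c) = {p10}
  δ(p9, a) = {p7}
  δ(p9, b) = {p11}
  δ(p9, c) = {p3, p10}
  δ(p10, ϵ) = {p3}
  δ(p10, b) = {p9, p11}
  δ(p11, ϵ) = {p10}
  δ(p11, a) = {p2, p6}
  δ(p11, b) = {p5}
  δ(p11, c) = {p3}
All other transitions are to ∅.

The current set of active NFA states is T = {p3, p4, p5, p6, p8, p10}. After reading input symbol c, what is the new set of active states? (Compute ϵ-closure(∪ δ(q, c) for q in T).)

{p3, p4, p5, p6, p8, p10}

p8 on c → {p10}.
No c-transition from p3, p4, p5, p6, p10.
Union after reading c: {p10}.
Now take the ϵ-closure:
From p10 via ϵ: add p3.
From p3 via ϵ: add p8.
From p8 via ϵ: add p4.
From p4 via ϵ: add p5, p6.
No new states can be added; the closed set is {p3, p4, p5, p6, p8, p10}.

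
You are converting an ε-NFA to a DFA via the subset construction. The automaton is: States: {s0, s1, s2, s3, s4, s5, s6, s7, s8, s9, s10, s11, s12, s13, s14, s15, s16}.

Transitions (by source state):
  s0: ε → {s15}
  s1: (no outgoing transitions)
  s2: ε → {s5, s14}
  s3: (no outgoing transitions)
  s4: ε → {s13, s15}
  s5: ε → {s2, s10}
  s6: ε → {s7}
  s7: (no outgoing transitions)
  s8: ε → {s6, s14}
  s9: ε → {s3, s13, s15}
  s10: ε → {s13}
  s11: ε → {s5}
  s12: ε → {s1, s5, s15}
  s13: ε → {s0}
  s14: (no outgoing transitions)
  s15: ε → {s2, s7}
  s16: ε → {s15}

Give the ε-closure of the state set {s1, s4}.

{s0, s1, s2, s4, s5, s7, s10, s13, s14, s15}

Start with {s1, s4}.
From s4 via ε: add s13, s15.
From s13 via ε: add s0.
From s15 via ε: add s2, s7.
From s2 via ε: add s5, s14.
From s5 via ε: add s10.
No new states can be added; the closed set is {s0, s1, s2, s4, s5, s7, s10, s13, s14, s15}.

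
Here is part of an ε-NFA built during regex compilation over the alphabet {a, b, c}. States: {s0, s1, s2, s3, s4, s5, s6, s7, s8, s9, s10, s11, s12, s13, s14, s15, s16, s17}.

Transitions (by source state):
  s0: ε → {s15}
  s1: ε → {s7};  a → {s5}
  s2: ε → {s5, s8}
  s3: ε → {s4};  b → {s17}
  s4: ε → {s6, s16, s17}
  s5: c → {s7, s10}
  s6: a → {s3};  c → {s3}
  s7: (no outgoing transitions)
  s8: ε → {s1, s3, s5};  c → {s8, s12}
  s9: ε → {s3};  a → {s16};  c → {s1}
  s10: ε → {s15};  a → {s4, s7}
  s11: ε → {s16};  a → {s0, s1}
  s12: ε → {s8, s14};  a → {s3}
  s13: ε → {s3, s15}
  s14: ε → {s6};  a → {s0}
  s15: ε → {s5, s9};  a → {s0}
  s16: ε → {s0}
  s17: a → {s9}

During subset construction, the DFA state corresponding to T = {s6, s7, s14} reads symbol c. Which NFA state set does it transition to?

{s0, s3, s4, s5, s6, s9, s15, s16, s17}

s6 on c → {s3}.
No c-transition from s7, s14.
Union after reading c: {s3}.
Now take the ε-closure:
From s3 via ε: add s4.
From s4 via ε: add s6, s16, s17.
From s16 via ε: add s0.
From s0 via ε: add s15.
From s15 via ε: add s5, s9.
No new states can be added; the closed set is {s0, s3, s4, s5, s6, s9, s15, s16, s17}.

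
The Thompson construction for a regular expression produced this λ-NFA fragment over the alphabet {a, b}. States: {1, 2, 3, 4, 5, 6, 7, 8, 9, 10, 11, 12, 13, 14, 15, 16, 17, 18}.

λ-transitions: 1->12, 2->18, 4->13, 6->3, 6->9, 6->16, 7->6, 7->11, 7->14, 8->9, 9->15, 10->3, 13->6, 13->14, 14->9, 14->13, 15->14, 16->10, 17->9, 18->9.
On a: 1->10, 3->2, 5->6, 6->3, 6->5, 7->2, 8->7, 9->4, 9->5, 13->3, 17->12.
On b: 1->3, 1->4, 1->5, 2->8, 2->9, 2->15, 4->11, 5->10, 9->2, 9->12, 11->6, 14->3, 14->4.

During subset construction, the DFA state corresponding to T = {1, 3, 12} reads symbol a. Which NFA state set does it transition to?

1 on a → {10}.
3 on a → {2}.
No a-transition from 12.
Union after reading a: {2, 10}.
Now take the λ-closure:
From 2 via λ: add 18.
From 10 via λ: add 3.
From 18 via λ: add 9.
From 9 via λ: add 15.
From 15 via λ: add 14.
From 14 via λ: add 13.
From 13 via λ: add 6.
From 6 via λ: add 16.
No new states can be added; the closed set is {2, 3, 6, 9, 10, 13, 14, 15, 16, 18}.

{2, 3, 6, 9, 10, 13, 14, 15, 16, 18}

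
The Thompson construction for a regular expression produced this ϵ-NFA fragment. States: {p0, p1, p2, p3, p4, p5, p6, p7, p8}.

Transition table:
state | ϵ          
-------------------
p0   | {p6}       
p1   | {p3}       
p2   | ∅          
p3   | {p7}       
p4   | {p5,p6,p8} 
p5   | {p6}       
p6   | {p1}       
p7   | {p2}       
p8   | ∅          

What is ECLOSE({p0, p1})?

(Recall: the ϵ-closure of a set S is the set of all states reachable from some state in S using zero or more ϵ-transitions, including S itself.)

Start with {p0, p1}.
From p0 via ϵ: add p6.
From p1 via ϵ: add p3.
From p3 via ϵ: add p7.
From p7 via ϵ: add p2.
No new states can be added; the closed set is {p0, p1, p2, p3, p6, p7}.

{p0, p1, p2, p3, p6, p7}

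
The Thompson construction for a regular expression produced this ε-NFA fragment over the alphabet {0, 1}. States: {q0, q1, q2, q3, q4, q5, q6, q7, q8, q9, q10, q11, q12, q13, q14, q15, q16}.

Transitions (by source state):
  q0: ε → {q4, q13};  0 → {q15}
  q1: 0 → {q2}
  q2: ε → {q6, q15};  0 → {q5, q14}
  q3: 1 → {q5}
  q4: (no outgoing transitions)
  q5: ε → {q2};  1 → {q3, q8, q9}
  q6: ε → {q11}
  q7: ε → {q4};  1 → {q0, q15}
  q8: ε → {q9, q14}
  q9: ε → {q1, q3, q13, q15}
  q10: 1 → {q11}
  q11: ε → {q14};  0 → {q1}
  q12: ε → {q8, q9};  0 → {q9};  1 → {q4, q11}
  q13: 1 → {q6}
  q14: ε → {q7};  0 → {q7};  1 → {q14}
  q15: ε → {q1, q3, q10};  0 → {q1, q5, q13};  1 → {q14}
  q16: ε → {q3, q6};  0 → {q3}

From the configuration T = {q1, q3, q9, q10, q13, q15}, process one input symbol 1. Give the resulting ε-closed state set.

q3 on 1 → {q5}.
q10 on 1 → {q11}.
q13 on 1 → {q6}.
q15 on 1 → {q14}.
No 1-transition from q1, q9.
Union after reading 1: {q5, q6, q11, q14}.
Now take the ε-closure:
From q5 via ε: add q2.
From q14 via ε: add q7.
From q2 via ε: add q15.
From q7 via ε: add q4.
From q15 via ε: add q1, q3, q10.
No new states can be added; the closed set is {q1, q2, q3, q4, q5, q6, q7, q10, q11, q14, q15}.

{q1, q2, q3, q4, q5, q6, q7, q10, q11, q14, q15}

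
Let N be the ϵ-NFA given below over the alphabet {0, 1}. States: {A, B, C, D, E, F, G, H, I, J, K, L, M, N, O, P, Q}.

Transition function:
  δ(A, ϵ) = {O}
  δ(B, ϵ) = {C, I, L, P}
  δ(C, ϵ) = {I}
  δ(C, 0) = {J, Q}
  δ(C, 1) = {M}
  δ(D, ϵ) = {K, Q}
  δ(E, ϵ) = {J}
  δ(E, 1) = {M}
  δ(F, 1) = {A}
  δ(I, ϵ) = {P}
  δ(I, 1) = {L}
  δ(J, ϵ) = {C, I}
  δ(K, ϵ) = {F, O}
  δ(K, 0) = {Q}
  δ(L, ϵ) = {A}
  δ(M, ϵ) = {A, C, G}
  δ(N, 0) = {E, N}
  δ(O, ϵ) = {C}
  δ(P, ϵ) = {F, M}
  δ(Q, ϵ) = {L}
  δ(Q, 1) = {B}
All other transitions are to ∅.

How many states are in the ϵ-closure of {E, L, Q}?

Start with {E, L, Q}.
From E via ϵ: add J.
From L via ϵ: add A.
From A via ϵ: add O.
From J via ϵ: add C, I.
From I via ϵ: add P.
From P via ϵ: add F, M.
From M via ϵ: add G.
ϵ-closure = {A, C, E, F, G, I, J, L, M, O, P, Q}, which has 12 states.

12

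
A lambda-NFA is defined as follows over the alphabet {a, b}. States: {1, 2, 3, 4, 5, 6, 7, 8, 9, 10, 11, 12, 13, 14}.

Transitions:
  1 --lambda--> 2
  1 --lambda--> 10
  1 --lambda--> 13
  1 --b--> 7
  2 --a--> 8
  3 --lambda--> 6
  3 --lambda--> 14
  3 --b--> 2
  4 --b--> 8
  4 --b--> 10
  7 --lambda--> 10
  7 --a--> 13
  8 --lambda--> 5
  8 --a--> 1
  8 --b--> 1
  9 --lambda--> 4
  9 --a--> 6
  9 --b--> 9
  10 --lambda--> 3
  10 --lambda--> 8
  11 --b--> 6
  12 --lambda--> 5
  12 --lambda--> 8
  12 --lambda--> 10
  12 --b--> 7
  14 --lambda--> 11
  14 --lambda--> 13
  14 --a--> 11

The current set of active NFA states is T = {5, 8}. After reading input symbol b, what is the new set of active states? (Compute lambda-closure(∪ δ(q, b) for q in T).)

{1, 2, 3, 5, 6, 8, 10, 11, 13, 14}

8 on b → {1}.
No b-transition from 5.
Union after reading b: {1}.
Now take the lambda-closure:
From 1 via lambda: add 2, 10, 13.
From 10 via lambda: add 3, 8.
From 3 via lambda: add 6, 14.
From 8 via lambda: add 5.
From 14 via lambda: add 11.
No new states can be added; the closed set is {1, 2, 3, 5, 6, 8, 10, 11, 13, 14}.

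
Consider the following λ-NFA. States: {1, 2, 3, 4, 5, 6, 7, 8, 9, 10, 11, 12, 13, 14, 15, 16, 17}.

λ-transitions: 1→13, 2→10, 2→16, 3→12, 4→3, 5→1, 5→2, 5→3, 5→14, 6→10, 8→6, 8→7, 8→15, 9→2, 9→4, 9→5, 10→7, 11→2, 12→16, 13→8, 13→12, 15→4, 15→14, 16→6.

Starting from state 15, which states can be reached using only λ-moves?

Start with {15}.
From 15 via λ: add 4, 14.
From 4 via λ: add 3.
From 3 via λ: add 12.
From 12 via λ: add 16.
From 16 via λ: add 6.
From 6 via λ: add 10.
From 10 via λ: add 7.
No new states can be added; the closed set is {3, 4, 6, 7, 10, 12, 14, 15, 16}.

{3, 4, 6, 7, 10, 12, 14, 15, 16}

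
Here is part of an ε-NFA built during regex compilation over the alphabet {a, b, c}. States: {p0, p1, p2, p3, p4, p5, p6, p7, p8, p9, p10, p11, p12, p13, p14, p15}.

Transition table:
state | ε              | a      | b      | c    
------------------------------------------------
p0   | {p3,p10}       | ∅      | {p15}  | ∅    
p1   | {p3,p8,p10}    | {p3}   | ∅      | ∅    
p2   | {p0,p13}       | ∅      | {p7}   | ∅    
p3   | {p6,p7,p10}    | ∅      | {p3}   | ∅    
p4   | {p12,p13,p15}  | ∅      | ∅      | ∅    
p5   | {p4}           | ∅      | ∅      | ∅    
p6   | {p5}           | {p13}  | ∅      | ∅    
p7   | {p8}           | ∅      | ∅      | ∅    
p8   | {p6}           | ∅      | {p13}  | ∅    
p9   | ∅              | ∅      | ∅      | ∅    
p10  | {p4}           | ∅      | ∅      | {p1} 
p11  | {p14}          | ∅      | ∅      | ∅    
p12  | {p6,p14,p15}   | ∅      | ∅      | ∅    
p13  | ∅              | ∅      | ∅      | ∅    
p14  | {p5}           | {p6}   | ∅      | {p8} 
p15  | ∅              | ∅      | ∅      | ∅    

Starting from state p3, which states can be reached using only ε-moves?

{p3, p4, p5, p6, p7, p8, p10, p12, p13, p14, p15}

Start with {p3}.
From p3 via ε: add p6, p7, p10.
From p6 via ε: add p5.
From p7 via ε: add p8.
From p10 via ε: add p4.
From p4 via ε: add p12, p13, p15.
From p12 via ε: add p14.
No new states can be added; the closed set is {p3, p4, p5, p6, p7, p8, p10, p12, p13, p14, p15}.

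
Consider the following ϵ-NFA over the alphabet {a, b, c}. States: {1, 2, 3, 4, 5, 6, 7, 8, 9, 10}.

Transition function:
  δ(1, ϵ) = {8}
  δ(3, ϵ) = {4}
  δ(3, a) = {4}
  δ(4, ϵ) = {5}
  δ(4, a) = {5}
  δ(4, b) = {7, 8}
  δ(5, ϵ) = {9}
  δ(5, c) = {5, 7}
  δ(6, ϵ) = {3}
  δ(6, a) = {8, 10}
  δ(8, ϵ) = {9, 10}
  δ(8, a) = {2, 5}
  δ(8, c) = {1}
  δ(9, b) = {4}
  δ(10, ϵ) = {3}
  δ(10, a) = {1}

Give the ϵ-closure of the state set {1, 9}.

{1, 3, 4, 5, 8, 9, 10}

Start with {1, 9}.
From 1 via ϵ: add 8.
From 8 via ϵ: add 10.
From 10 via ϵ: add 3.
From 3 via ϵ: add 4.
From 4 via ϵ: add 5.
No new states can be added; the closed set is {1, 3, 4, 5, 8, 9, 10}.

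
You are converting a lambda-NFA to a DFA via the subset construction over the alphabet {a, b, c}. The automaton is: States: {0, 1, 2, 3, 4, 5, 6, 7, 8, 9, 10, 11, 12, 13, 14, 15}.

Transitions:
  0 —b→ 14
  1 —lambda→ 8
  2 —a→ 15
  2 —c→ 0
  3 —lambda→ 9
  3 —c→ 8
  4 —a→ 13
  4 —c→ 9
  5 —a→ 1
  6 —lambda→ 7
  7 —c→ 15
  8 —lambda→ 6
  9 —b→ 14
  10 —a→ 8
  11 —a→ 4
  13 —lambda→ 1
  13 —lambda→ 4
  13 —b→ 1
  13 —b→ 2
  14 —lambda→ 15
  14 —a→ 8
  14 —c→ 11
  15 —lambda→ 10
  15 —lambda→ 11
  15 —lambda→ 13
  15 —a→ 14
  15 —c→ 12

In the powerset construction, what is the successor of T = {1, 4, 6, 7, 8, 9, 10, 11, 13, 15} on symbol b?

{1, 2, 4, 6, 7, 8, 10, 11, 13, 14, 15}

9 on b → {14}.
13 on b → {1, 2}.
No b-transition from 1, 4, 6, 7, 8, 10, 11, 15.
Union after reading b: {1, 2, 14}.
Now take the lambda-closure:
From 1 via lambda: add 8.
From 14 via lambda: add 15.
From 8 via lambda: add 6.
From 15 via lambda: add 10, 11, 13.
From 6 via lambda: add 7.
From 13 via lambda: add 4.
No new states can be added; the closed set is {1, 2, 4, 6, 7, 8, 10, 11, 13, 14, 15}.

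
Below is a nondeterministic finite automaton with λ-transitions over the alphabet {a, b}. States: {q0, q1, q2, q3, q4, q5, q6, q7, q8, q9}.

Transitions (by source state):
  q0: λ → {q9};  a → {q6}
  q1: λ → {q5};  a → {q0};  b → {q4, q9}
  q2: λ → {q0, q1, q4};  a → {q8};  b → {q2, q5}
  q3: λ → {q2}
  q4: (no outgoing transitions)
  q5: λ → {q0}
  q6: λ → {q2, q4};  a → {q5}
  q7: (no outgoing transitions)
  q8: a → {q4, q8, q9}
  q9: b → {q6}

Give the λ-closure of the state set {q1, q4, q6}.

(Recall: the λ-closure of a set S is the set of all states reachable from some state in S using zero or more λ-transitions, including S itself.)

Start with {q1, q4, q6}.
From q1 via λ: add q5.
From q6 via λ: add q2.
From q2 via λ: add q0.
From q0 via λ: add q9.
No new states can be added; the closed set is {q0, q1, q2, q4, q5, q6, q9}.

{q0, q1, q2, q4, q5, q6, q9}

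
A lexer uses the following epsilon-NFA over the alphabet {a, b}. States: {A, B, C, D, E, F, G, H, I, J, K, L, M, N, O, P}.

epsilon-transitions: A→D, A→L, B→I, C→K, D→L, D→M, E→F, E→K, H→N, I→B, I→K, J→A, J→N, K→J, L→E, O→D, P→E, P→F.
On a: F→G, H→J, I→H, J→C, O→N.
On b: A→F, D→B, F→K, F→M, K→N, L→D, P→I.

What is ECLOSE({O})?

{A, D, E, F, J, K, L, M, N, O}

Start with {O}.
From O via epsilon: add D.
From D via epsilon: add L, M.
From L via epsilon: add E.
From E via epsilon: add F, K.
From K via epsilon: add J.
From J via epsilon: add A, N.
No new states can be added; the closed set is {A, D, E, F, J, K, L, M, N, O}.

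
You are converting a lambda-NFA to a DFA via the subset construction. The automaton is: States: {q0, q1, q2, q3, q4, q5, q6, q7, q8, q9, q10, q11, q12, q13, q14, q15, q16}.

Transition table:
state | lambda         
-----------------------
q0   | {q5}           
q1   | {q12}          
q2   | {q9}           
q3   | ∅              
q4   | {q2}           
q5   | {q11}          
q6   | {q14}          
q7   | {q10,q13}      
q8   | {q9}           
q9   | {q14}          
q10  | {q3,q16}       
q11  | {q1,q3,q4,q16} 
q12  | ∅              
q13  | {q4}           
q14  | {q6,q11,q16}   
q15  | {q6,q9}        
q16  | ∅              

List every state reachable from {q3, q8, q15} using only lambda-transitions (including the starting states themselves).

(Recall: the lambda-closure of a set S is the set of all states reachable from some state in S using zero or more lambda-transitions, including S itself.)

{q1, q2, q3, q4, q6, q8, q9, q11, q12, q14, q15, q16}

Start with {q3, q8, q15}.
From q8 via lambda: add q9.
From q15 via lambda: add q6.
From q6 via lambda: add q14.
From q14 via lambda: add q11, q16.
From q11 via lambda: add q1, q4.
From q1 via lambda: add q12.
From q4 via lambda: add q2.
No new states can be added; the closed set is {q1, q2, q3, q4, q6, q8, q9, q11, q12, q14, q15, q16}.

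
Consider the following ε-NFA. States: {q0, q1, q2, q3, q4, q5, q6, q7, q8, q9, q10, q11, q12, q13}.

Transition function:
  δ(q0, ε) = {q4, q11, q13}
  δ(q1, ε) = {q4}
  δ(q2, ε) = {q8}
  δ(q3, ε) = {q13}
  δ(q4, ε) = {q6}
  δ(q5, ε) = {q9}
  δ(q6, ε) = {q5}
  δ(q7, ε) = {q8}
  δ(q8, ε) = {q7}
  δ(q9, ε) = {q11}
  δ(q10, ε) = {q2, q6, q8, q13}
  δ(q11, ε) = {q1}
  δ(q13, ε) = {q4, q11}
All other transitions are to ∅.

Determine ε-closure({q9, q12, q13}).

{q1, q4, q5, q6, q9, q11, q12, q13}

Start with {q9, q12, q13}.
From q9 via ε: add q11.
From q13 via ε: add q4.
From q4 via ε: add q6.
From q11 via ε: add q1.
From q6 via ε: add q5.
No new states can be added; the closed set is {q1, q4, q5, q6, q9, q11, q12, q13}.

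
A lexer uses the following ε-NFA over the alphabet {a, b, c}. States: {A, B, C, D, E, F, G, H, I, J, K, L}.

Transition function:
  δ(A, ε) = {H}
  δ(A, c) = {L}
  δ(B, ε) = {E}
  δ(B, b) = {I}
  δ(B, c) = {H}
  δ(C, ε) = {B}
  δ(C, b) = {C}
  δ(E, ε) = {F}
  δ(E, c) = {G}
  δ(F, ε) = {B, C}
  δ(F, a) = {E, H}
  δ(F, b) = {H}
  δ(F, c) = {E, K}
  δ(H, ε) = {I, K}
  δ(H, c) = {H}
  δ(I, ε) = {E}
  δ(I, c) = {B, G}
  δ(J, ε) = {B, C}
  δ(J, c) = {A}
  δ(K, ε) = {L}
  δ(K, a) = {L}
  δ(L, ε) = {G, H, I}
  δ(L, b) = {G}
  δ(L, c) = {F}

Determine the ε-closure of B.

{B, C, E, F}

Start with {B}.
From B via ε: add E.
From E via ε: add F.
From F via ε: add C.
No new states can be added; the closed set is {B, C, E, F}.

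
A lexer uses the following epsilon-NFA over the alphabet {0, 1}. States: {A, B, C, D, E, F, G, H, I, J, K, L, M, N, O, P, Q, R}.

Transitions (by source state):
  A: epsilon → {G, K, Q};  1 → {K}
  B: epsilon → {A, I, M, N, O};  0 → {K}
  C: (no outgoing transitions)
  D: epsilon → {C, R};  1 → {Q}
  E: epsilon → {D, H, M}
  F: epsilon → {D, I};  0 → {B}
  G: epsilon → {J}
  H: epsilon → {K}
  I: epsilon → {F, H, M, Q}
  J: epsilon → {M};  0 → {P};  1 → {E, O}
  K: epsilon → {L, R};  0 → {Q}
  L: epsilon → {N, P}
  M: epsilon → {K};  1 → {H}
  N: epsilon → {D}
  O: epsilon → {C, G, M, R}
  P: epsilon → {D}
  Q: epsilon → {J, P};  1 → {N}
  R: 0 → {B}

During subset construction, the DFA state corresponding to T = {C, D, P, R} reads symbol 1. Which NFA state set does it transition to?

D on 1 → {Q}.
No 1-transition from C, P, R.
Union after reading 1: {Q}.
Now take the epsilon-closure:
From Q via epsilon: add J, P.
From J via epsilon: add M.
From P via epsilon: add D.
From D via epsilon: add C, R.
From M via epsilon: add K.
From K via epsilon: add L.
From L via epsilon: add N.
No new states can be added; the closed set is {C, D, J, K, L, M, N, P, Q, R}.

{C, D, J, K, L, M, N, P, Q, R}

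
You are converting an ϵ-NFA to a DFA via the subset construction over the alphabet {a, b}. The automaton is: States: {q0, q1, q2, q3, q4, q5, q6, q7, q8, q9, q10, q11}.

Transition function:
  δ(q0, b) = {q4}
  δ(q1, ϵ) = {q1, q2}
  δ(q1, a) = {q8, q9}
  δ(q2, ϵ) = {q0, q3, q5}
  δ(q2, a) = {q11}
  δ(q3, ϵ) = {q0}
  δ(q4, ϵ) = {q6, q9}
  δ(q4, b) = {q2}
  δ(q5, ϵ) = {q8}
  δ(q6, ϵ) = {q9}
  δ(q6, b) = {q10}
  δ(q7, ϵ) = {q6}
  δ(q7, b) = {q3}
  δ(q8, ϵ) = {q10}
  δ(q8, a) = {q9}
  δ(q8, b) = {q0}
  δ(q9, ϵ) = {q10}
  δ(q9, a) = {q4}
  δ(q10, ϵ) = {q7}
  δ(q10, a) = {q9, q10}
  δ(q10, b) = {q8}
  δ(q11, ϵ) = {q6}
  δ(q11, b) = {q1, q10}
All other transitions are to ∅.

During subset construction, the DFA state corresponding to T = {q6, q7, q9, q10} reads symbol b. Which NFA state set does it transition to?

{q0, q3, q6, q7, q8, q9, q10}

q6 on b → {q10}.
q7 on b → {q3}.
q10 on b → {q8}.
No b-transition from q9.
Union after reading b: {q3, q8, q10}.
Now take the ϵ-closure:
From q3 via ϵ: add q0.
From q10 via ϵ: add q7.
From q7 via ϵ: add q6.
From q6 via ϵ: add q9.
No new states can be added; the closed set is {q0, q3, q6, q7, q8, q9, q10}.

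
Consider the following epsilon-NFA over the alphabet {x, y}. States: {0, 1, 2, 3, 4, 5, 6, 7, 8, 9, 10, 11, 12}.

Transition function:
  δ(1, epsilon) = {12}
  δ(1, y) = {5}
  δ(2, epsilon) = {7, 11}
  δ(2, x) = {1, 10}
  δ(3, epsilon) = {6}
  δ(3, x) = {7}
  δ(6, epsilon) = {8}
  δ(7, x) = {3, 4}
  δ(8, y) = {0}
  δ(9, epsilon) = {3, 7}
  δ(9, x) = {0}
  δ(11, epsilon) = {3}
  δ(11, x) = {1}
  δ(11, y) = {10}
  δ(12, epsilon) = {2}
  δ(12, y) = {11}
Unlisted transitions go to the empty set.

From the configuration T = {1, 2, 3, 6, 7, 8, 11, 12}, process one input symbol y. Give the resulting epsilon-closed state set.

{0, 3, 5, 6, 8, 10, 11}

1 on y → {5}.
8 on y → {0}.
11 on y → {10}.
12 on y → {11}.
No y-transition from 2, 3, 6, 7.
Union after reading y: {0, 5, 10, 11}.
Now take the epsilon-closure:
From 11 via epsilon: add 3.
From 3 via epsilon: add 6.
From 6 via epsilon: add 8.
No new states can be added; the closed set is {0, 3, 5, 6, 8, 10, 11}.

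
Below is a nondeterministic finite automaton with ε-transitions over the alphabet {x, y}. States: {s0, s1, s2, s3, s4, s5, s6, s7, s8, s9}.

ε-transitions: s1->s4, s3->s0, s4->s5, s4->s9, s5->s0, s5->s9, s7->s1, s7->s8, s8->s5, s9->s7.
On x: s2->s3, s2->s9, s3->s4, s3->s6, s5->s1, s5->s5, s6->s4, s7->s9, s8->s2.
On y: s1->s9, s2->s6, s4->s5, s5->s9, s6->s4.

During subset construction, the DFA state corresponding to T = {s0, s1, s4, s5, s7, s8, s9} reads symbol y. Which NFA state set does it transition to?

{s0, s1, s4, s5, s7, s8, s9}

s1 on y → {s9}.
s4 on y → {s5}.
s5 on y → {s9}.
No y-transition from s0, s7, s8, s9.
Union after reading y: {s5, s9}.
Now take the ε-closure:
From s5 via ε: add s0.
From s9 via ε: add s7.
From s7 via ε: add s1, s8.
From s1 via ε: add s4.
No new states can be added; the closed set is {s0, s1, s4, s5, s7, s8, s9}.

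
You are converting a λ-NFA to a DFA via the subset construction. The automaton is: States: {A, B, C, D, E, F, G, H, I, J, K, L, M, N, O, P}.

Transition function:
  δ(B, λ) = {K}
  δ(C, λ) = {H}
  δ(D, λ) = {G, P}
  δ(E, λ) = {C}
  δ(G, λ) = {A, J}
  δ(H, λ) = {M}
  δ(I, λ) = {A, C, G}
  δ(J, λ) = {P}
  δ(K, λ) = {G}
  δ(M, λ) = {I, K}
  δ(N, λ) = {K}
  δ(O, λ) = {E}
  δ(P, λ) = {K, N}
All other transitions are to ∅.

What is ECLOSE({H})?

{A, C, G, H, I, J, K, M, N, P}

Start with {H}.
From H via λ: add M.
From M via λ: add I, K.
From I via λ: add A, C, G.
From G via λ: add J.
From J via λ: add P.
From P via λ: add N.
No new states can be added; the closed set is {A, C, G, H, I, J, K, M, N, P}.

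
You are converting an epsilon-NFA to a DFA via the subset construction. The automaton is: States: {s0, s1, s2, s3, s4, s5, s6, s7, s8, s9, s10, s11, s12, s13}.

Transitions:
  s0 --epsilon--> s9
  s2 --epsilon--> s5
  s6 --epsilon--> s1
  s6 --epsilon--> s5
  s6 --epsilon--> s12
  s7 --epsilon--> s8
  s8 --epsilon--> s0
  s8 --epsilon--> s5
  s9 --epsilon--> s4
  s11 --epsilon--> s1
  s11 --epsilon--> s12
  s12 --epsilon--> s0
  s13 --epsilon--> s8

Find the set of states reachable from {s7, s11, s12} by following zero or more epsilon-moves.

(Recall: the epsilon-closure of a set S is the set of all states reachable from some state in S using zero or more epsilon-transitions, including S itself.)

{s0, s1, s4, s5, s7, s8, s9, s11, s12}

Start with {s7, s11, s12}.
From s7 via epsilon: add s8.
From s11 via epsilon: add s1.
From s12 via epsilon: add s0.
From s0 via epsilon: add s9.
From s8 via epsilon: add s5.
From s9 via epsilon: add s4.
No new states can be added; the closed set is {s0, s1, s4, s5, s7, s8, s9, s11, s12}.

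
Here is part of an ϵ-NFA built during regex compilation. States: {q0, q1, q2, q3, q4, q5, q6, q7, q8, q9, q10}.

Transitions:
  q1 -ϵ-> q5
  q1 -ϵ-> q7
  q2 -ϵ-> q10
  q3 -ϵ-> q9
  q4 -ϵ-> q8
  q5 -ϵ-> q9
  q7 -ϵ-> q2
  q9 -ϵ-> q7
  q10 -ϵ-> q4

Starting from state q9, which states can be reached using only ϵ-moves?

Start with {q9}.
From q9 via ϵ: add q7.
From q7 via ϵ: add q2.
From q2 via ϵ: add q10.
From q10 via ϵ: add q4.
From q4 via ϵ: add q8.
No new states can be added; the closed set is {q2, q4, q7, q8, q9, q10}.

{q2, q4, q7, q8, q9, q10}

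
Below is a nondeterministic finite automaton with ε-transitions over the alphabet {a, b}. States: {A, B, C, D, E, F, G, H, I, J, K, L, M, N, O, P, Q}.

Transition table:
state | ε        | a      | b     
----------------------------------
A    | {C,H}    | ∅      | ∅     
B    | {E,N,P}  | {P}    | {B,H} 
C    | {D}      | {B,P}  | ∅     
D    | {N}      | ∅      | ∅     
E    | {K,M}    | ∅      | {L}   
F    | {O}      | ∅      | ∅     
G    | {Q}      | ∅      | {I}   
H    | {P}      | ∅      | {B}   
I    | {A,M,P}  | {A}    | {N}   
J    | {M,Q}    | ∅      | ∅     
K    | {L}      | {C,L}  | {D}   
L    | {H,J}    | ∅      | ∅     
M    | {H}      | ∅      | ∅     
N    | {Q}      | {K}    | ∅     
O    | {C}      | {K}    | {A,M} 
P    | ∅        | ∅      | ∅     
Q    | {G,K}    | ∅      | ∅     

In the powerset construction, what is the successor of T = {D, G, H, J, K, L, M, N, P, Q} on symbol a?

{C, D, G, H, J, K, L, M, N, P, Q}

K on a → {C, L}.
N on a → {K}.
No a-transition from D, G, H, J, L, M, P, Q.
Union after reading a: {C, K, L}.
Now take the ε-closure:
From C via ε: add D.
From L via ε: add H, J.
From D via ε: add N.
From H via ε: add P.
From J via ε: add M, Q.
From Q via ε: add G.
No new states can be added; the closed set is {C, D, G, H, J, K, L, M, N, P, Q}.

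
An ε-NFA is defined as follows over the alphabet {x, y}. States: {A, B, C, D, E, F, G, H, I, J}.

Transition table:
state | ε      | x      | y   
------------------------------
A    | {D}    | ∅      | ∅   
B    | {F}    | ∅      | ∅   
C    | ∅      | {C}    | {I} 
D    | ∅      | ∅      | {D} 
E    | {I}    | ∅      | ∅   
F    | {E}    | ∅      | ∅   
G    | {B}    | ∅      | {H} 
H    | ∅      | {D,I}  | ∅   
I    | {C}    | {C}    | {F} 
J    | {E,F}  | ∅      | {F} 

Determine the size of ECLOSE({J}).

Start with {J}.
From J via ε: add E, F.
From E via ε: add I.
From I via ε: add C.
ε-closure = {C, E, F, I, J}, which has 5 states.

5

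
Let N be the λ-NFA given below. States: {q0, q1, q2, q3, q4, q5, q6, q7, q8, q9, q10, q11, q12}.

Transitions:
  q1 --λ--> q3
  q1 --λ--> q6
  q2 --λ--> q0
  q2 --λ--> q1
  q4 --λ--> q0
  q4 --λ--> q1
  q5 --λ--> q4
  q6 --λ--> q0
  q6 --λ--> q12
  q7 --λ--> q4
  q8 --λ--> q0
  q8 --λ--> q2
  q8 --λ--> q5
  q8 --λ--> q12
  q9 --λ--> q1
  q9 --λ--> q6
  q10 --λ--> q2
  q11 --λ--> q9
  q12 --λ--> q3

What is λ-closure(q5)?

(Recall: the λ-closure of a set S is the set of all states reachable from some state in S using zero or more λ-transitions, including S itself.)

Start with {q5}.
From q5 via λ: add q4.
From q4 via λ: add q0, q1.
From q1 via λ: add q3, q6.
From q6 via λ: add q12.
No new states can be added; the closed set is {q0, q1, q3, q4, q5, q6, q12}.

{q0, q1, q3, q4, q5, q6, q12}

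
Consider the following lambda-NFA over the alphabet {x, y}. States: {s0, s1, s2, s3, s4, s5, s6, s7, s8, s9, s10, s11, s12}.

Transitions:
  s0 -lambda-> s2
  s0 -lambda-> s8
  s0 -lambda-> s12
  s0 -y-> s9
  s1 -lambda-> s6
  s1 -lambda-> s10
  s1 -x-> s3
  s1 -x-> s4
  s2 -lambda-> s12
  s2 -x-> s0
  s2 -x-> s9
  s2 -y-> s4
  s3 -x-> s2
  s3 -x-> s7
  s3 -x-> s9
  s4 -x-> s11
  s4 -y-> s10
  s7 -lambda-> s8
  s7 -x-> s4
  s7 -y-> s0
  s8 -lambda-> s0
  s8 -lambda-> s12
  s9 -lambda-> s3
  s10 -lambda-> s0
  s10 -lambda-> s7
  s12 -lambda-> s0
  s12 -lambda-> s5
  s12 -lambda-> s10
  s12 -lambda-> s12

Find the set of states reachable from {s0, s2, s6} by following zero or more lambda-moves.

{s0, s2, s5, s6, s7, s8, s10, s12}

Start with {s0, s2, s6}.
From s0 via lambda: add s8, s12.
From s12 via lambda: add s5, s10.
From s10 via lambda: add s7.
No new states can be added; the closed set is {s0, s2, s5, s6, s7, s8, s10, s12}.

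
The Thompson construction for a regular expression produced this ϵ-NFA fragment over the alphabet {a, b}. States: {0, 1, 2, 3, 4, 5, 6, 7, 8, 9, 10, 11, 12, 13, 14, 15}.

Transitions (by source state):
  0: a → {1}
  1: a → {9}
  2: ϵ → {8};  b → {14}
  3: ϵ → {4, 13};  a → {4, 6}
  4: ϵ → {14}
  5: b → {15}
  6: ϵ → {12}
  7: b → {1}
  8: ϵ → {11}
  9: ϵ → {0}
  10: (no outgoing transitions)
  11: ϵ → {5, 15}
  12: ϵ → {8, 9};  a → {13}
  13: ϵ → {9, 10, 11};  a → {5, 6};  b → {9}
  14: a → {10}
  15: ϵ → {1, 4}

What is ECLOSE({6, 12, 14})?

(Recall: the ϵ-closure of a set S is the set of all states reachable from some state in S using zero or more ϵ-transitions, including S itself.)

Start with {6, 12, 14}.
From 12 via ϵ: add 8, 9.
From 8 via ϵ: add 11.
From 9 via ϵ: add 0.
From 11 via ϵ: add 5, 15.
From 15 via ϵ: add 1, 4.
No new states can be added; the closed set is {0, 1, 4, 5, 6, 8, 9, 11, 12, 14, 15}.

{0, 1, 4, 5, 6, 8, 9, 11, 12, 14, 15}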